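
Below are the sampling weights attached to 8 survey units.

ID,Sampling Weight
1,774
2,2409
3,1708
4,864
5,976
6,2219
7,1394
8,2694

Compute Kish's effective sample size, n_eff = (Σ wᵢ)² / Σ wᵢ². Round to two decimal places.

6.76

Σ wᵢ = 774 + 2409 + 1708 + 864 + 976 + 2219 + 1394 + 2694 = 13038
Σ wᵢ² = 599076 + 5803281 + 2917264 + 746496 + 952576 + 4923961 + 1943236 + 7257636 = 25143526
n_eff = 13038² / 25143526 = 169989444 / 25143526 = 6.7607639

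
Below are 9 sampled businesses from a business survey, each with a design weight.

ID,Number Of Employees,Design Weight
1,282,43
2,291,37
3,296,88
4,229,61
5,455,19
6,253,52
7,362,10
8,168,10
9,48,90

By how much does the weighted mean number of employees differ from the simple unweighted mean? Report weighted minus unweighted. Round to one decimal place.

Unweighted sum = 2384
Unweighted mean = 2384 / 9 = 264.88889
Weighted sum = 282×43 + 291×37 + 296×88 + 229×61 + 455×19 + 253×52 + 362×10 + 168×10 + 48×90
  = 12126 + 10767 + 26048 + 13969 + 8645 + 13156 + 3620 + 1680 + 4320 = 94331
Sum of weights = 43 + 37 + 88 + 61 + 19 + 52 + 10 + 10 + 90 = 410
Weighted mean = 94331 / 410 = 230.07561
Difference (weighted minus unweighted) = -34.813279

-34.8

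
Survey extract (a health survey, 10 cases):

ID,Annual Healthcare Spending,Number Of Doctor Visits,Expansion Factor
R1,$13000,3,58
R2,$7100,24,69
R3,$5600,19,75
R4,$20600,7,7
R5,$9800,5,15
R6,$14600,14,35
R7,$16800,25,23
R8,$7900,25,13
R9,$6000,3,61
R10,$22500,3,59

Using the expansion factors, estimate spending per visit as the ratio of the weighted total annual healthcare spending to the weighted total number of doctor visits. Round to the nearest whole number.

906

Σ wᵢ·y = 13000×58 + 7100×69 + 5600×75 + 20600×7 + 9800×15 + 14600×35 + 16800×23 + 7900×13 + 6000×61 + 22500×59
  = 754000 + 489900 + 420000 + 144200 + 147000 + 511000 + 386400 + 102700 + 366000 + 1327500 = 4648700
Σ wᵢ·x = 5129
Ratio = 4648700 / 5129 = 906.35601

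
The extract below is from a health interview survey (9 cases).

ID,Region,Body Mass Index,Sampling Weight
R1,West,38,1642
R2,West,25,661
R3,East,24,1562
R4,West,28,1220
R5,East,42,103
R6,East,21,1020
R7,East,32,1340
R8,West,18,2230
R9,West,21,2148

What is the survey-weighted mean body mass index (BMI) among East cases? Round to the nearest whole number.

26

East rows: R3, R5, R6, R7
Weighted sum = 24×1562 + 42×103 + 21×1020 + 32×1340
  = 37488 + 4326 + 21420 + 42880 = 106114
Sum of weights = 1562 + 103 + 1020 + 1340 = 4025
Weighted mean = 106114 / 4025 = 26.363727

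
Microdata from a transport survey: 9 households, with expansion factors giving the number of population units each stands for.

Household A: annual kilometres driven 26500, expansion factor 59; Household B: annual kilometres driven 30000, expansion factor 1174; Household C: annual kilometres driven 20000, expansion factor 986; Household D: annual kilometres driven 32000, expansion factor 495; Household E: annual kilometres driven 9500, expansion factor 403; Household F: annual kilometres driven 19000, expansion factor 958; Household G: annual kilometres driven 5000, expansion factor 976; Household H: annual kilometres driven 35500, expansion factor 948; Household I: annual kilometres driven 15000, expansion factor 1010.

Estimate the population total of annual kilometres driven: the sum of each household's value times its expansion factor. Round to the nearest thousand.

Weighted total = 26500×59 + 30000×1174 + 20000×986 + 32000×495 + 9500×403 + 19000×958 + 5000×976 + 35500×948 + 15000×1010
  = 1563500 + 35220000 + 19720000 + 15840000 + 3828500 + 18202000 + 4880000 + 33654000 + 15150000 = 148058000

148058000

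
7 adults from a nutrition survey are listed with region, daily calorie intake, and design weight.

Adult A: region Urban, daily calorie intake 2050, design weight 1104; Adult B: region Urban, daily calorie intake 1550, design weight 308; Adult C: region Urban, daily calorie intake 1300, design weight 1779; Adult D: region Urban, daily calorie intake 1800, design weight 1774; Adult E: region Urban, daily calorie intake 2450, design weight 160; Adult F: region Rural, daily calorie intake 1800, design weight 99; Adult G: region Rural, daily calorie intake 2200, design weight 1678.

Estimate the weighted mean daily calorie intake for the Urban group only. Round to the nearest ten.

Urban rows: A, B, C, D, E
Weighted sum = 2050×1104 + 1550×308 + 1300×1779 + 1800×1774 + 2450×160
  = 2263200 + 477400 + 2312700 + 3193200 + 392000 = 8638500
Sum of weights = 1104 + 308 + 1779 + 1774 + 160 = 5125
Weighted mean = 8638500 / 5125 = 1685.561

1690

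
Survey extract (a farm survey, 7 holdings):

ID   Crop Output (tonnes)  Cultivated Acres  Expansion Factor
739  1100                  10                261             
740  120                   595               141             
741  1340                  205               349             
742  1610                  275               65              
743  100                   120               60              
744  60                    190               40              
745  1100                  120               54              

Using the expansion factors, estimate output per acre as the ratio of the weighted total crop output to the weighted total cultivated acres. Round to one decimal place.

4.8

Σ wᵢ·y = 1100×261 + 120×141 + 1340×349 + 1610×65 + 100×60 + 60×40 + 1100×54
  = 944130
Σ wᵢ·x = 10×261 + 595×141 + 205×349 + 275×65 + 120×60 + 190×40 + 120×54
  = 197205
Ratio = 944130 / 197205 = 4.7875561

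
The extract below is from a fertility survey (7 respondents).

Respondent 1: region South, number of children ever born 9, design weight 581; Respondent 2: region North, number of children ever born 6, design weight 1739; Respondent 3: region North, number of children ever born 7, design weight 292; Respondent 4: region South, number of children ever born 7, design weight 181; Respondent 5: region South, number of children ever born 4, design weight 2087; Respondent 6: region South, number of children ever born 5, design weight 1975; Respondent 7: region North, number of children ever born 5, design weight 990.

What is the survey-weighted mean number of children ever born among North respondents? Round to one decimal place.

North rows: 2, 3, 7
Weighted sum = 6×1739 + 7×292 + 5×990
  = 10434 + 2044 + 4950 = 17428
Sum of weights = 1739 + 292 + 990 = 3021
Weighted mean = 17428 / 3021 = 5.7689507

5.8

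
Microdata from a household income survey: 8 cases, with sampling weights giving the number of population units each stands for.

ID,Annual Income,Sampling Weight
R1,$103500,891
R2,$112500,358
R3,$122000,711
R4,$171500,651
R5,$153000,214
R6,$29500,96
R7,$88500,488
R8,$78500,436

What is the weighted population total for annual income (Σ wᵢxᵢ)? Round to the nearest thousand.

Weighted total = 103500×891 + 112500×358 + 122000×711 + 171500×651 + 153000×214 + 29500×96 + 88500×488 + 78500×436
  = 443870000

443870000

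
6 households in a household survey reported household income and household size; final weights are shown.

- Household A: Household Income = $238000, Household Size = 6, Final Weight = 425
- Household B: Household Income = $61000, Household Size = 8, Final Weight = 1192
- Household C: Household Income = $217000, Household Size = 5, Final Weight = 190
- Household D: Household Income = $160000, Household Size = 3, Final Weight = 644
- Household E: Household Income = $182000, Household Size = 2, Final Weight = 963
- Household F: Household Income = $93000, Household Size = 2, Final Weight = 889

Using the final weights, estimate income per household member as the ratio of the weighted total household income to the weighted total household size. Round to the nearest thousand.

Σ wᵢ·y = 576075000
Σ wᵢ·x = 6×425 + 8×1192 + 5×190 + 3×644 + 2×963 + 2×889
  = 2550 + 9536 + 950 + 1932 + 1926 + 1778 = 18672
Ratio = 576075000 / 18672 = 30852.346

31000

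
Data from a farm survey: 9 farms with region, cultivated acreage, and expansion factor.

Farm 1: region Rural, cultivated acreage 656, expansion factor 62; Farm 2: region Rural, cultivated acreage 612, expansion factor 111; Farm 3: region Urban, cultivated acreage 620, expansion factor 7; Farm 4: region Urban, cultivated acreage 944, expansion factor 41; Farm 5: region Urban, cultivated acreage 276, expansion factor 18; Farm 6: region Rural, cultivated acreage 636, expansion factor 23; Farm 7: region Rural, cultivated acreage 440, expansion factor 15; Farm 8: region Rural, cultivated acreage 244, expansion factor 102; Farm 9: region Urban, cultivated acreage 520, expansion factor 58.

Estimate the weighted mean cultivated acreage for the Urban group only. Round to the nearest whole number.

630

Urban rows: 3, 4, 5, 9
Weighted sum = 620×7 + 944×41 + 276×18 + 520×58
  = 4340 + 38704 + 4968 + 30160 = 78172
Sum of weights = 7 + 41 + 18 + 58 = 124
Weighted mean = 78172 / 124 = 630.41935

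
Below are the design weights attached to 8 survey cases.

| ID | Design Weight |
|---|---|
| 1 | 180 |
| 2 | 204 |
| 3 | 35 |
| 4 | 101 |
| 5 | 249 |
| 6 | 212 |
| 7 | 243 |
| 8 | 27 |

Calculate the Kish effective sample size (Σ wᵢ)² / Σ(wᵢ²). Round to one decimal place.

6.2

Σ wᵢ = 180 + 204 + 35 + 101 + 249 + 212 + 243 + 27 = 1251
Σ wᵢ² = 32400 + 41616 + 1225 + 10201 + 62001 + 44944 + 59049 + 729 = 252165
n_eff = 1251² / 252165 = 1565001 / 252165 = 6.2062578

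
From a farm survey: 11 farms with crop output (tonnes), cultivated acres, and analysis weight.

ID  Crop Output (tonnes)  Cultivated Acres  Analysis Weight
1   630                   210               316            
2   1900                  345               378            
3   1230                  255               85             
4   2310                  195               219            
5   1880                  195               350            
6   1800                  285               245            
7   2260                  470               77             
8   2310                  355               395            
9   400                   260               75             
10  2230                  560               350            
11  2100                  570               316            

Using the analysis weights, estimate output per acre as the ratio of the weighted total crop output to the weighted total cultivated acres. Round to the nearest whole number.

5

Σ wᵢ·y = 630×316 + 1900×378 + 1230×85 + 2310×219 + 1880×350 + 1800×245 + 2260×77 + 2310×395 + 400×75 + 2230×350 + 2100×316
  = 5187290
Σ wᵢ·x = 210×316 + 345×378 + 255×85 + 195×219 + 195×350 + 285×245 + 470×77 + 355×395 + 260×75 + 560×350 + 570×316
  = 971260
Ratio = 5187290 / 971260 = 5.3407841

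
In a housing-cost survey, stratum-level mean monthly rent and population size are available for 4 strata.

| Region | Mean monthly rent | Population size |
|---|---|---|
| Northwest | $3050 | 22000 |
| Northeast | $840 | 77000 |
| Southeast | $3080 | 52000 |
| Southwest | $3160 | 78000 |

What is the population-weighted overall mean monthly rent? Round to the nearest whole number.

2351

Σ Nₕ·x̄ₕ = 3050×22000 + 840×77000 + 3080×52000 + 3160×78000
  = 67100000 + 64680000 + 160160000 + 246480000 = 538420000
Σ Nₕ = 229000
Overall mean = 538420000 / 229000 = 2351.179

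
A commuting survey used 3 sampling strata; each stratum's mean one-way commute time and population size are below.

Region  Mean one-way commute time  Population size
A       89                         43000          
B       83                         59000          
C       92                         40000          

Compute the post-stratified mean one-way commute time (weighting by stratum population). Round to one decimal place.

87.4

Σ Nₕ·x̄ₕ = 89×43000 + 83×59000 + 92×40000
  = 12404000
Σ Nₕ = 43000 + 59000 + 40000 = 142000
Overall mean = 12404000 / 142000 = 87.352113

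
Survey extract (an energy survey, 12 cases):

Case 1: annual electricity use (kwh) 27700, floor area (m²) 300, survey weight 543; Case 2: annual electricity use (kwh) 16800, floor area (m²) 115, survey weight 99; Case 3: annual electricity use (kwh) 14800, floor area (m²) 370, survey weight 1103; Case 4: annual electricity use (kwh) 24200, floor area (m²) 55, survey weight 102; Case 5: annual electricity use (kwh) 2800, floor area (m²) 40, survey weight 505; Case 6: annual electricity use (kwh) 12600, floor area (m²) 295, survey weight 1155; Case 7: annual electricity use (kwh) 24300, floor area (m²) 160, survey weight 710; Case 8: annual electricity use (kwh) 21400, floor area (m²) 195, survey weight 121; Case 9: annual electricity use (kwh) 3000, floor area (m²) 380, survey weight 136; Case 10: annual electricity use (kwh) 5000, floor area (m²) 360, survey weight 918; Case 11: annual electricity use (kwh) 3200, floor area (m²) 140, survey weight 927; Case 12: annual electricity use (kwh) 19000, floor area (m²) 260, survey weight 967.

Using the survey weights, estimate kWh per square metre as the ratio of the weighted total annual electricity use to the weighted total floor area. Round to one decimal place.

52.8

Σ wᵢ·y = 27700×543 + 16800×99 + 14800×1103 + 24200×102 + 2800×505 + 12600×1155 + 24300×710 + 21400×121 + 3000×136 + 5000×918 + 3200×927 + 19000×967
  = 97643900
Σ wᵢ·x = 300×543 + 115×99 + 370×1103 + 55×102 + 40×505 + 295×1155 + 160×710 + 195×121 + 380×136 + 360×918 + 140×927 + 260×967
  = 162900 + 11385 + 408110 + 5610 + 20200 + 340725 + 113600 + 23595 + 51680 + 330480 + 129780 + 251420 = 1849485
Ratio = 97643900 / 1849485 = 52.795184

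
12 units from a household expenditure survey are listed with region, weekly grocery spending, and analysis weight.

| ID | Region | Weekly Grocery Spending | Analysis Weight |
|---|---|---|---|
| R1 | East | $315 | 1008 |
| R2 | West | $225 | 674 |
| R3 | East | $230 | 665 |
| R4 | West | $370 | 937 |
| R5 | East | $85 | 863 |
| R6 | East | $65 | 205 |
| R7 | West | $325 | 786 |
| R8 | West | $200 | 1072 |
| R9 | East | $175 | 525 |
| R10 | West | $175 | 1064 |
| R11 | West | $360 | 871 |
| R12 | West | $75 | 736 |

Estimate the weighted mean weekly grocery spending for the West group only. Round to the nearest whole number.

248

West rows: R2, R4, R7, R8, R10, R11, R12
Weighted sum = 225×674 + 370×937 + 325×786 + 200×1072 + 175×1064 + 360×871 + 75×736
  = 151650 + 346690 + 255450 + 214400 + 186200 + 313560 + 55200 = 1523150
Sum of weights = 674 + 937 + 786 + 1072 + 1064 + 871 + 736 = 6140
Weighted mean = 1523150 / 6140 = 248.07003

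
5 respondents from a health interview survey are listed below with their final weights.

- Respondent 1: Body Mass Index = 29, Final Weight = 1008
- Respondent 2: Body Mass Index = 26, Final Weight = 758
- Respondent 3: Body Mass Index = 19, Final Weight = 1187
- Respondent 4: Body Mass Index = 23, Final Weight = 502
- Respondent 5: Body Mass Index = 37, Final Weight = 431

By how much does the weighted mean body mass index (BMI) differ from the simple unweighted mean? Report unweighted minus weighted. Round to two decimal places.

1.33

Unweighted sum = 29 + 26 + 19 + 23 + 37 = 134
Unweighted mean = 134 / 5 = 26.8
Weighted sum = 29×1008 + 26×758 + 19×1187 + 23×502 + 37×431
  = 29232 + 19708 + 22553 + 11546 + 15947 = 98986
Sum of weights = 1008 + 758 + 1187 + 502 + 431 = 3886
Weighted mean = 98986 / 3886 = 25.472465
Difference (unweighted minus weighted) = 1.3275347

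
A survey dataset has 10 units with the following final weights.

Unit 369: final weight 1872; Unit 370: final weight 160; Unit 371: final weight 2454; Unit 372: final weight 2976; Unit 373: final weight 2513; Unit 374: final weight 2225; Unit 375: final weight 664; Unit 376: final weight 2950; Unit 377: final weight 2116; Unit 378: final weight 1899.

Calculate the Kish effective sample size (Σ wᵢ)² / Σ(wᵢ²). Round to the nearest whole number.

Σ wᵢ = 1872 + 160 + 2454 + 2976 + 2513 + 2225 + 664 + 2950 + 2116 + 1899 = 19829
Σ wᵢ² = 3504384 + 25600 + 6022116 + 8856576 + 6315169 + 4950625 + 440896 + 8702500 + 4477456 + 3606201 = 46901523
n_eff = 19829² / 46901523 = 393189241 / 46901523 = 8.3832937

8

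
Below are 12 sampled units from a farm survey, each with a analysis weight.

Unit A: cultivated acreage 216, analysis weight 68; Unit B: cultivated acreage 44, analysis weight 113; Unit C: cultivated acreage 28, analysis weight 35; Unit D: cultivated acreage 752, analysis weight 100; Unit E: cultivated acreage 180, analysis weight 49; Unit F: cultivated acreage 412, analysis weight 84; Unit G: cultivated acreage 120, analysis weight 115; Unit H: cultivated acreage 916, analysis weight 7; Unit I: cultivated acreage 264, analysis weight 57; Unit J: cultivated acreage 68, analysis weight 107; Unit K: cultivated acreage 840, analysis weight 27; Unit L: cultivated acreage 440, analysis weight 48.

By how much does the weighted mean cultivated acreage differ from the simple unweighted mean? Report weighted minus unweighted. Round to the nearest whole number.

Unweighted sum = 216 + 44 + 28 + 752 + 180 + 412 + 120 + 916 + 264 + 68 + 840 + 440 = 4280
Unweighted mean = 4280 / 12 = 356.66667
Weighted sum = 216×68 + 44×113 + 28×35 + 752×100 + 180×49 + 412×84 + 120×115 + 916×7 + 264×57 + 68×107 + 840×27 + 440×48
  = 14688 + 4972 + 980 + 75200 + 8820 + 34608 + 13800 + 6412 + 15048 + 7276 + 22680 + 21120 = 225604
Sum of weights = 68 + 113 + 35 + 100 + 49 + 84 + 115 + 7 + 57 + 107 + 27 + 48 = 810
Weighted mean = 225604 / 810 = 278.52346
Difference (weighted minus unweighted) = -78.14321

-78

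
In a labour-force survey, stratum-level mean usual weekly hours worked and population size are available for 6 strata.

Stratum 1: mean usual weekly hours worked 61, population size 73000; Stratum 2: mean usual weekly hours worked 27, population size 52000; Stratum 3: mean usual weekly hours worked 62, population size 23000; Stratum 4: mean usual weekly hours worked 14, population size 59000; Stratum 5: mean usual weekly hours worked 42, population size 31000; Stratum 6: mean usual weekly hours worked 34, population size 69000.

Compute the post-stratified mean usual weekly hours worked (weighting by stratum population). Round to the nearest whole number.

38

Σ Nₕ·x̄ₕ = 61×73000 + 27×52000 + 62×23000 + 14×59000 + 42×31000 + 34×69000
  = 11757000
Σ Nₕ = 73000 + 52000 + 23000 + 59000 + 31000 + 69000 = 307000
Overall mean = 11757000 / 307000 = 38.296417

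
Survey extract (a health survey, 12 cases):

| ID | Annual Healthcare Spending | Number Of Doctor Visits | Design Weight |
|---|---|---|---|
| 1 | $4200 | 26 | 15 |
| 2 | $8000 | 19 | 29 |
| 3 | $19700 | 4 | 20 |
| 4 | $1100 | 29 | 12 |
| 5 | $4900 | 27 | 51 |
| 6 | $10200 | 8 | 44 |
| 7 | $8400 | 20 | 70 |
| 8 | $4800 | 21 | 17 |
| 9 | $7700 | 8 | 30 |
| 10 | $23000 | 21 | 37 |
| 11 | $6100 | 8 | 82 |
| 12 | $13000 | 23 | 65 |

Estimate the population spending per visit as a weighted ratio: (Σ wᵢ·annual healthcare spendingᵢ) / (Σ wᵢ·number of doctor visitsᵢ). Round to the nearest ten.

560

Σ wᵢ·y = 4200×15 + 8000×29 + 19700×20 + 1100×12 + 4900×51 + 10200×44 + 8400×70 + 4800×17 + 7700×30 + 23000×37 + 6100×82 + 13000×65
  = 63000 + 232000 + 394000 + 13200 + 249900 + 448800 + 588000 + 81600 + 231000 + 851000 + 500200 + 845000 = 4497700
Σ wᵢ·x = 8023
Ratio = 4497700 / 8023 = 560.60077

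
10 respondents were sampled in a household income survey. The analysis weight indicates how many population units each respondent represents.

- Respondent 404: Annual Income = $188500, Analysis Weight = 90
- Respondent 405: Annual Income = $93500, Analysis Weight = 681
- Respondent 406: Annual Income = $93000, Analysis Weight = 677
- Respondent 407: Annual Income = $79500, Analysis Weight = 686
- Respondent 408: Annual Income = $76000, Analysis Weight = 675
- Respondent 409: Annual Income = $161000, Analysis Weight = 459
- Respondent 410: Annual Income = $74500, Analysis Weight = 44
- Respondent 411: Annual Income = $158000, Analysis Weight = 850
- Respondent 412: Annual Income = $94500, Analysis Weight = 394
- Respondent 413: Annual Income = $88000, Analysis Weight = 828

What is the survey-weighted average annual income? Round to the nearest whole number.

106057

Weighted sum = 188500×90 + 93500×681 + 93000×677 + 79500×686 + 76000×675 + 161000×459 + 74500×44 + 158000×850 + 94500×394 + 88000×828
  = 16965000 + 63673500 + 62961000 + 54537000 + 51300000 + 73899000 + 3278000 + 134300000 + 37233000 + 72864000 = 571010500
Sum of weights = 5384
Weighted mean = 571010500 / 5384 = 106056.93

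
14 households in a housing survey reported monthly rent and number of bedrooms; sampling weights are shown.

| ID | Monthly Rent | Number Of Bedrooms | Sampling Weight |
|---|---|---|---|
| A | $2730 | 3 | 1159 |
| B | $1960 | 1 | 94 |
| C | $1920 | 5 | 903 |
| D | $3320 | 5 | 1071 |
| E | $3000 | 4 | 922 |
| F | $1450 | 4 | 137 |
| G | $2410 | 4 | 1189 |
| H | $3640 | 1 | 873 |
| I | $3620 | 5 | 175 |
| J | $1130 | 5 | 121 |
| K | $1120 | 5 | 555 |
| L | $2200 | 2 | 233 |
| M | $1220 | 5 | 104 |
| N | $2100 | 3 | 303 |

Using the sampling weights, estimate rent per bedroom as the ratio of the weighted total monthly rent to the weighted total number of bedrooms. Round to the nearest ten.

690

Σ wᵢ·y = 20313260
Σ wᵢ·x = 29456
Ratio = 20313260 / 29456 = 689.61366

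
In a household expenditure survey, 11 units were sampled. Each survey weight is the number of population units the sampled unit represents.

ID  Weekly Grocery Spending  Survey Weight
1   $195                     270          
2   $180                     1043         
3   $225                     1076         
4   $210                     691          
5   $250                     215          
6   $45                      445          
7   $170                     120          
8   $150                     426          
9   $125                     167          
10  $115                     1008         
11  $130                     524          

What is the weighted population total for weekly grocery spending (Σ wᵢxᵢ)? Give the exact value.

Weighted total = 195×270 + 180×1043 + 225×1076 + 210×691 + 250×215 + 45×445 + 170×120 + 150×426 + 125×167 + 115×1008 + 130×524
  = 52650 + 187740 + 242100 + 145110 + 53750 + 20025 + 20400 + 63900 + 20875 + 115920 + 68120 = 990590

990590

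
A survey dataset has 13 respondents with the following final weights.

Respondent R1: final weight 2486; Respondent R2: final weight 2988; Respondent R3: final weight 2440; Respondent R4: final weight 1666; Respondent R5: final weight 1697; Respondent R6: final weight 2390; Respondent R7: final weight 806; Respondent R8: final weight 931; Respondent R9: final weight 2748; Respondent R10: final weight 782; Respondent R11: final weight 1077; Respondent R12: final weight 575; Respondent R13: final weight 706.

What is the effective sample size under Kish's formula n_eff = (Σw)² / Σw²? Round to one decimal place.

10.3

Σ wᵢ = 21292
Σ wᵢ² = 44097820
n_eff = 21292² / 44097820 = 453349264 / 44097820 = 10.280537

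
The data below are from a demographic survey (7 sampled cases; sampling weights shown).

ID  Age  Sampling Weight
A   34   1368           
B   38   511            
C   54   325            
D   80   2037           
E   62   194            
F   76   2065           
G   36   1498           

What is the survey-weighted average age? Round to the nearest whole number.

Weighted sum = 34×1368 + 38×511 + 54×325 + 80×2037 + 62×194 + 76×2065 + 36×1498
  = 46512 + 19418 + 17550 + 162960 + 12028 + 156940 + 53928 = 469336
Sum of weights = 1368 + 511 + 325 + 2037 + 194 + 2065 + 1498 = 7998
Weighted mean = 469336 / 7998 = 58.68167

59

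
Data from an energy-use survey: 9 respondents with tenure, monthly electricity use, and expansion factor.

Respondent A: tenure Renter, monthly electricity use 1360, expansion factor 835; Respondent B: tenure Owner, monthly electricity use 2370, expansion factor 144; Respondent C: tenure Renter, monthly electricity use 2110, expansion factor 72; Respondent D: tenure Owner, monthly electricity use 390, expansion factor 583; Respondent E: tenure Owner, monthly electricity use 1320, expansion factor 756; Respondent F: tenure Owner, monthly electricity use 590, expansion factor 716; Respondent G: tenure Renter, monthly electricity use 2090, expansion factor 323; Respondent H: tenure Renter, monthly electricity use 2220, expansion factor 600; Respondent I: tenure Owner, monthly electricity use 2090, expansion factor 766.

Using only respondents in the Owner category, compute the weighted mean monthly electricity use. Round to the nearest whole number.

1211

Owner rows: B, D, E, F, I
Weighted sum = 2370×144 + 390×583 + 1320×756 + 590×716 + 2090×766
  = 3589950
Sum of weights = 144 + 583 + 756 + 716 + 766 = 2965
Weighted mean = 3589950 / 2965 = 1210.7757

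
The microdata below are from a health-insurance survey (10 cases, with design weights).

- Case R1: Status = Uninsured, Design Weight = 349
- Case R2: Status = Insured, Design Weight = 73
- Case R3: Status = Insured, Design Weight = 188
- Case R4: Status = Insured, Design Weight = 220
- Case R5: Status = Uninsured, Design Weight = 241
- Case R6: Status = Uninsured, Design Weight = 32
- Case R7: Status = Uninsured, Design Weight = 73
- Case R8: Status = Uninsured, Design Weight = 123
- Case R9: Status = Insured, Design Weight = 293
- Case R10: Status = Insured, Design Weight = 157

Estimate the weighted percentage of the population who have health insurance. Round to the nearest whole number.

53

Sum of weights for 'Insured' = 73 + 188 + 220 + 293 + 157 = 931
Total weight = 349 + 73 + 188 + 220 + 241 + 32 + 73 + 123 + 293 + 157 = 1749
Weighted proportion = 931 / 1749 = 0.53230417 → 53.230417%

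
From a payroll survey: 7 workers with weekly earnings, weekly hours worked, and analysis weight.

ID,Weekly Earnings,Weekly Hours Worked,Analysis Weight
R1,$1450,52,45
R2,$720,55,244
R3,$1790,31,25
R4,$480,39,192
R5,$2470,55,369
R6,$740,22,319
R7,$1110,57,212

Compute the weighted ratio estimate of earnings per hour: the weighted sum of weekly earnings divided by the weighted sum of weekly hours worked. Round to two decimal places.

27.76

Σ wᵢ·y = 1450×45 + 720×244 + 1790×25 + 480×192 + 2470×369 + 740×319 + 1110×212
  = 65250 + 175680 + 44750 + 92160 + 911430 + 236060 + 235320 = 1760650
Σ wᵢ·x = 52×45 + 55×244 + 31×25 + 39×192 + 55×369 + 22×319 + 57×212
  = 63420
Ratio = 1760650 / 63420 = 27.761747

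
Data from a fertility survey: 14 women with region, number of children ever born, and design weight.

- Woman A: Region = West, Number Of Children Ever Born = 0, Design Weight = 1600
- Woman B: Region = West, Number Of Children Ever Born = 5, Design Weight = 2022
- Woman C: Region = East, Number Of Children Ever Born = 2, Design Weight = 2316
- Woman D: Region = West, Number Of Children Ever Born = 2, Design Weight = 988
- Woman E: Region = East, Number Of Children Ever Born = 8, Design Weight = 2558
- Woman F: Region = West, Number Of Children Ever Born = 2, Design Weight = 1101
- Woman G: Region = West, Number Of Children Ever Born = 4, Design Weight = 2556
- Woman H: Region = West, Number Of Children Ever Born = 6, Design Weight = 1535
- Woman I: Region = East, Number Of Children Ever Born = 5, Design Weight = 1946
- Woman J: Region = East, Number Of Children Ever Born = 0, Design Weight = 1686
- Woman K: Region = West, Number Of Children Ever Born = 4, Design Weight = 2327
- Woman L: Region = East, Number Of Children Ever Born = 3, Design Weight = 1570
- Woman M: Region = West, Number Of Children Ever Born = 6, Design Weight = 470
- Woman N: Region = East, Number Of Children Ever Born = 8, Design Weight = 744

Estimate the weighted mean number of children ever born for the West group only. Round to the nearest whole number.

4

West rows: A, B, D, F, G, H, K, M
Weighted sum = 0×1600 + 5×2022 + 2×988 + 2×1101 + 4×2556 + 6×1535 + 4×2327 + 6×470
  = 0 + 10110 + 1976 + 2202 + 10224 + 9210 + 9308 + 2820 = 45850
Sum of weights = 1600 + 2022 + 988 + 1101 + 2556 + 1535 + 2327 + 470 = 12599
Weighted mean = 45850 / 12599 = 3.6391777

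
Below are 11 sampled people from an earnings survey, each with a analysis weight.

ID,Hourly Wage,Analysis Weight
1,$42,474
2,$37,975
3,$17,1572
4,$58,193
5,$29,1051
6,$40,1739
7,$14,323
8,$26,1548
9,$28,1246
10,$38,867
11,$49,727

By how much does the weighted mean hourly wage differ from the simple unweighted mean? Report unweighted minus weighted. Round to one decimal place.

Unweighted sum = 42 + 37 + 17 + 58 + 29 + 40 + 14 + 26 + 28 + 38 + 49 = 378
Unweighted mean = 378 / 11 = 34.363636
Weighted sum = 42×474 + 37×975 + 17×1572 + 58×193 + 29×1051 + 40×1739 + 14×323 + 26×1548 + 28×1246 + 38×867 + 49×727
  = 19908 + 36075 + 26724 + 11194 + 30479 + 69560 + 4522 + 40248 + 34888 + 32946 + 35623 = 342167
Sum of weights = 474 + 975 + 1572 + 193 + 1051 + 1739 + 323 + 1548 + 1246 + 867 + 727 = 10715
Weighted mean = 342167 / 10715 = 31.933458
Difference (unweighted minus weighted) = 2.4301786

2.4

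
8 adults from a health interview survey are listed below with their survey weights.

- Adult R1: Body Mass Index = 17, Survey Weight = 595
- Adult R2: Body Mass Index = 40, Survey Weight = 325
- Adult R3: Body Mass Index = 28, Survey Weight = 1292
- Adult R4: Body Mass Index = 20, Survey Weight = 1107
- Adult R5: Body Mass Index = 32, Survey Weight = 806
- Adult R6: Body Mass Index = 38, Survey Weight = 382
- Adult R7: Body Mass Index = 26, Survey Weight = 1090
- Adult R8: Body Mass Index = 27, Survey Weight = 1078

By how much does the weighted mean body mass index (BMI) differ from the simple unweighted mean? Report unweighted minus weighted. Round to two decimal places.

Unweighted sum = 17 + 40 + 28 + 20 + 32 + 38 + 26 + 27 = 228
Unweighted mean = 228 / 8 = 28.5
Weighted sum = 179185
Sum of weights = 595 + 325 + 1292 + 1107 + 806 + 382 + 1090 + 1078 = 6675
Weighted mean = 179185 / 6675 = 26.844195
Difference (unweighted minus weighted) = 1.6558052

1.66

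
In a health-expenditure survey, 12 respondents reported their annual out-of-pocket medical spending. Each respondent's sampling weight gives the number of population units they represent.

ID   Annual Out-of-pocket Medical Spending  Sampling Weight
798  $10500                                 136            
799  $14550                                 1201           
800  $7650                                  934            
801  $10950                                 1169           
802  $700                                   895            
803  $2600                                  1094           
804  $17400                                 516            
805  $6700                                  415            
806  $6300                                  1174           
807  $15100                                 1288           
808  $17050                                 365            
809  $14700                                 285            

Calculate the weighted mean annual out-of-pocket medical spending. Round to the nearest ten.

9640

Weighted sum = 10500×136 + 14550×1201 + 7650×934 + 10950×1169 + 700×895 + 2600×1094 + 17400×516 + 6700×415 + 6300×1174 + 15100×1288 + 17050×365 + 14700×285
  = 1428000 + 17474550 + 7145100 + 12800550 + 626500 + 2844400 + 8978400 + 2780500 + 7396200 + 19448800 + 6223250 + 4189500 = 91335750
Sum of weights = 136 + 1201 + 934 + 1169 + 895 + 1094 + 516 + 415 + 1174 + 1288 + 365 + 285 = 9472
Weighted mean = 91335750 / 9472 = 9642.7101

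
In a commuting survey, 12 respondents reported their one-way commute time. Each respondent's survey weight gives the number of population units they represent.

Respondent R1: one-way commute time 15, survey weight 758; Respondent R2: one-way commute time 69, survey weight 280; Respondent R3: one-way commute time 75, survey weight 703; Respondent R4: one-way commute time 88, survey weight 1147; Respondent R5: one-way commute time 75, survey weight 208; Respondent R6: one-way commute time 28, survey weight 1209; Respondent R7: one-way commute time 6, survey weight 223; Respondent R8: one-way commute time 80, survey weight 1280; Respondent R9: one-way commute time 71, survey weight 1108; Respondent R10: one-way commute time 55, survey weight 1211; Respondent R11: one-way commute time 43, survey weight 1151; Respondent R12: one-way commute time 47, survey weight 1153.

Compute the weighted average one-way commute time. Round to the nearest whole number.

56

Weighted sum = 15×758 + 69×280 + 75×703 + 88×1147 + 75×208 + 28×1209 + 6×223 + 80×1280 + 71×1108 + 55×1211 + 43×1151 + 47×1153
  = 586498
Sum of weights = 758 + 280 + 703 + 1147 + 208 + 1209 + 223 + 1280 + 1108 + 1211 + 1151 + 1153 = 10431
Weighted mean = 586498 / 10431 = 56.22644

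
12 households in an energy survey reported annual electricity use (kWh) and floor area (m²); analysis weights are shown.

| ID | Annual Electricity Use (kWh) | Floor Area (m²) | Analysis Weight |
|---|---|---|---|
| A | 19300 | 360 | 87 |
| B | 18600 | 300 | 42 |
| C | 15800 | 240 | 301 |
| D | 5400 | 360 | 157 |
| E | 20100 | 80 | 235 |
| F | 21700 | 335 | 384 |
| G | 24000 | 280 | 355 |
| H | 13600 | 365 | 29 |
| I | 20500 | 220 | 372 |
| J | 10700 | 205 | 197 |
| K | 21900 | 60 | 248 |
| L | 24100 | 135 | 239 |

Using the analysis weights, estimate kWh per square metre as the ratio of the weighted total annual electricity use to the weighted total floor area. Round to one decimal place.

Σ wᵢ·y = 19300×87 + 18600×42 + 15800×301 + 5400×157 + 20100×235 + 21700×384 + 24000×355 + 13600×29 + 20500×372 + 10700×197 + 21900×248 + 24100×239
  = 1679100 + 781200 + 4755800 + 847800 + 4723500 + 8332800 + 8520000 + 394400 + 7626000 + 2107900 + 5431200 + 5759900 = 50959600
Σ wᵢ·x = 360×87 + 300×42 + 240×301 + 360×157 + 80×235 + 335×384 + 280×355 + 365×29 + 220×372 + 205×197 + 60×248 + 135×239
  = 31320 + 12600 + 72240 + 56520 + 18800 + 128640 + 99400 + 10585 + 81840 + 40385 + 14880 + 32265 = 599475
Ratio = 50959600 / 599475 = 85.007048

85.0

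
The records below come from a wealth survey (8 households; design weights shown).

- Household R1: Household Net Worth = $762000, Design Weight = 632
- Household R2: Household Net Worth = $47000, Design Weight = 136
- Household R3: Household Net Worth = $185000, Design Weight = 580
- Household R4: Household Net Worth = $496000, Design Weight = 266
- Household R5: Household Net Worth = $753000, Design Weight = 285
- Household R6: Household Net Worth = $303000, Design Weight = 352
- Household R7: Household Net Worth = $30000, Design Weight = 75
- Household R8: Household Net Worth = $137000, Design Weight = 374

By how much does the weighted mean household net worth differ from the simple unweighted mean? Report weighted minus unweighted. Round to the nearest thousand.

Unweighted sum = 762000 + 47000 + 185000 + 496000 + 753000 + 303000 + 30000 + 137000 = 2713000
Unweighted mean = 2713000 / 8 = 339125
Weighted sum = 762000×632 + 47000×136 + 185000×580 + 496000×266 + 753000×285 + 303000×352 + 30000×75 + 137000×374
  = 481584000 + 6392000 + 107300000 + 131936000 + 214605000 + 106656000 + 2250000 + 51238000 = 1101961000
Sum of weights = 632 + 136 + 580 + 266 + 285 + 352 + 75 + 374 = 2700
Weighted mean = 1101961000 / 2700 = 408133.7
Difference (weighted minus unweighted) = 69008.704

69000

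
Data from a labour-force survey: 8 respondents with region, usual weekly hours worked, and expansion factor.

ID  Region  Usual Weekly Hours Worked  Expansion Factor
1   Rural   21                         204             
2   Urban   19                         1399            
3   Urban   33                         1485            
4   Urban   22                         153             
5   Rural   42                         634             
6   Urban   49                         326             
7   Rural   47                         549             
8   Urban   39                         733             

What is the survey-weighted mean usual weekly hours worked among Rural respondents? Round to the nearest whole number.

Rural rows: 1, 5, 7
Weighted sum = 21×204 + 42×634 + 47×549
  = 4284 + 26628 + 25803 = 56715
Sum of weights = 1387
Weighted mean = 56715 / 1387 = 40.890411

41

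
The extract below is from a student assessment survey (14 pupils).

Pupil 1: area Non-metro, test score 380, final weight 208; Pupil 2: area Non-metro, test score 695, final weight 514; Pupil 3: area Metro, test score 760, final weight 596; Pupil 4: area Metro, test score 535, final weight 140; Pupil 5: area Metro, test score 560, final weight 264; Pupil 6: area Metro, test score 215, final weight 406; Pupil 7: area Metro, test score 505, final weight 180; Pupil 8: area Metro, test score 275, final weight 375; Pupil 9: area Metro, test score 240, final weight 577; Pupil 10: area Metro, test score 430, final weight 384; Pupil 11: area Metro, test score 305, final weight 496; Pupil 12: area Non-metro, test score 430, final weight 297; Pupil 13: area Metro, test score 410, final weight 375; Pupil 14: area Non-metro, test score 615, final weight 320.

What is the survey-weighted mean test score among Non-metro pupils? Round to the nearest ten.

570

Non-metro rows: 1, 2, 12, 14
Weighted sum = 380×208 + 695×514 + 430×297 + 615×320
  = 79040 + 357230 + 127710 + 196800 = 760780
Sum of weights = 1339
Weighted mean = 760780 / 1339 = 568.17028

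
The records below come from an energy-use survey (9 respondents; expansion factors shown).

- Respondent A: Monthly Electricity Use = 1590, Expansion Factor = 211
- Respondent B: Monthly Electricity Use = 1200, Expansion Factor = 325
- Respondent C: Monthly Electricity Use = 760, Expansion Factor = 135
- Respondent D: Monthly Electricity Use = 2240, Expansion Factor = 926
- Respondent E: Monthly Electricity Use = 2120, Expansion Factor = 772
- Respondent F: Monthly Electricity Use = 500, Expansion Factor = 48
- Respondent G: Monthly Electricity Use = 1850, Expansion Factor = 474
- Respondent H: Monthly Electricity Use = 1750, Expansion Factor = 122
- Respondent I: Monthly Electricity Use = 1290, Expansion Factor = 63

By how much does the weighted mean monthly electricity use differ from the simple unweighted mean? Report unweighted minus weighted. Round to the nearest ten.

-390

Unweighted sum = 1590 + 1200 + 760 + 2240 + 2120 + 500 + 1850 + 1750 + 1290 = 13300
Unweighted mean = 13300 / 9 = 1477.7778
Weighted sum = 5734640
Sum of weights = 211 + 325 + 135 + 926 + 772 + 48 + 474 + 122 + 63 = 3076
Weighted mean = 5734640 / 3076 = 1864.3173
Difference (unweighted minus weighted) = -386.53952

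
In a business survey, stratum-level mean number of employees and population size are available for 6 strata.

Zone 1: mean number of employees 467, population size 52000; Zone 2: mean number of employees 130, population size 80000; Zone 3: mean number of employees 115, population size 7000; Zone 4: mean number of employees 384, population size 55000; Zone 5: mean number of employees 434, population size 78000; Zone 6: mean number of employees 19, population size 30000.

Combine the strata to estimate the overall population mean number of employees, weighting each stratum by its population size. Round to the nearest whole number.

Σ Nₕ·x̄ₕ = 467×52000 + 130×80000 + 115×7000 + 384×55000 + 434×78000 + 19×30000
  = 24284000 + 10400000 + 805000 + 21120000 + 33852000 + 570000 = 91031000
Σ Nₕ = 52000 + 80000 + 7000 + 55000 + 78000 + 30000 = 302000
Overall mean = 91031000 / 302000 = 301.42715

301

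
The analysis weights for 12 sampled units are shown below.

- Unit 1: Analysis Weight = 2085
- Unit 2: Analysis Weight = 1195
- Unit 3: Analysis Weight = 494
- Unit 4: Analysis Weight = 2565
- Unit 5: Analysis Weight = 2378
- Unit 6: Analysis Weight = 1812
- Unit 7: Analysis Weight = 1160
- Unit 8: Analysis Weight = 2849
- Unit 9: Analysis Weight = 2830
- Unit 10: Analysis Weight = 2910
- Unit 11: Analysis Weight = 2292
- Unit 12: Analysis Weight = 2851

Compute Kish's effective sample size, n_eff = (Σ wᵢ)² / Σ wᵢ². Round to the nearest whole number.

11

Σ wᵢ = 2085 + 1195 + 494 + 2565 + 2378 + 1812 + 1160 + 2849 + 2830 + 2910 + 2292 + 2851 = 25421
Σ wᵢ² = 60857605
n_eff = 25421² / 60857605 = 646227241 / 60857605 = 10.618677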